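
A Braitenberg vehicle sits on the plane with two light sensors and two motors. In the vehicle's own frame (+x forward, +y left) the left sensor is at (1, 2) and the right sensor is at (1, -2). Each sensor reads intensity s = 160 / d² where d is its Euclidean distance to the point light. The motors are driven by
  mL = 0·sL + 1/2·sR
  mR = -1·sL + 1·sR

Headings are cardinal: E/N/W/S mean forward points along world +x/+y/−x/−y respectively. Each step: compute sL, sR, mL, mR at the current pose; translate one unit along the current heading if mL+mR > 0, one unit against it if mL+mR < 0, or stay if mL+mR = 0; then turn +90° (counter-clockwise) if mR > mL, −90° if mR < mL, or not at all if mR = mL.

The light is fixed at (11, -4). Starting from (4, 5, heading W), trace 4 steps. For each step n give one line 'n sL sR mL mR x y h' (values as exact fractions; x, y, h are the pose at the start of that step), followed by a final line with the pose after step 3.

0 160/113 32/37 16/37 -2304/4181 4 5 W
1 40/41 40/29 20/29 480/1189 5 5 N
2 160/169 160/89 80/89 12800/15041 5 6 E
3 16/9 16/13 8/13 -64/117 6 6 S
final 6 5 W

n=0: pose=(4,5,W); sL=160/113, sR=32/37; mL=16/37, mR=-2304/4181; mL+mR=-496/4181 → advance -1; mR−mL=-4112/4181 → turn -1·90°
n=1: pose=(5,5,N); sL=40/41, sR=40/29; mL=20/29, mR=480/1189; mL+mR=1300/1189 → advance +1; mR−mL=-340/1189 → turn -1·90°
n=2: pose=(5,6,E); sL=160/169, sR=160/89; mL=80/89, mR=12800/15041; mL+mR=26320/15041 → advance +1; mR−mL=-720/15041 → turn -1·90°
n=3: pose=(6,6,S); sL=16/9, sR=16/13; mL=8/13, mR=-64/117; mL+mR=8/117 → advance +1; mR−mL=-136/117 → turn -1·90°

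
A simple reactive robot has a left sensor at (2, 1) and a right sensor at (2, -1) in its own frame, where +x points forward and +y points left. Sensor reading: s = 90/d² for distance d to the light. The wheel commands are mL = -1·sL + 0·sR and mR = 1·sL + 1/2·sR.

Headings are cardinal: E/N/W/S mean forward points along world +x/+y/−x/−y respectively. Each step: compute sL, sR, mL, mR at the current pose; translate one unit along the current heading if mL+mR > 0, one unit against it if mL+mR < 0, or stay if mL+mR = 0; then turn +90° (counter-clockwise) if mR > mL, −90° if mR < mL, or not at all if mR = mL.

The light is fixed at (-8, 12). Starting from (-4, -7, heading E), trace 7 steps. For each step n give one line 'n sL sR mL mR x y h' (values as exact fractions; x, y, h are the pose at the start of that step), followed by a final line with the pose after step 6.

0 1/4 45/218 -1/4 77/218 -4 -7 E
1 18/61 18/65 -18/61 1719/3965 -3 -7 N
2 9/37 45/149 -9/37 4347/11026 -3 -6 W
3 18/85 90/409 -18/85 11187/34765 -4 -6 S
4 1/4 45/218 -1/4 77/218 -4 -7 E
5 18/61 18/65 -18/61 1719/3965 -3 -7 N
6 9/37 45/149 -9/37 4347/11026 -3 -6 W
final -4 -6 S

n=0: pose=(-4,-7,E); sL=1/4, sR=45/218; mL=-1/4, mR=77/218; mL+mR=45/436 → advance +1; mR−mL=263/436 → turn +1·90°
n=1: pose=(-3,-7,N); sL=18/61, sR=18/65; mL=-18/61, mR=1719/3965; mL+mR=9/65 → advance +1; mR−mL=2889/3965 → turn +1·90°
n=2: pose=(-3,-6,W); sL=9/37, sR=45/149; mL=-9/37, mR=4347/11026; mL+mR=45/298 → advance +1; mR−mL=7029/11026 → turn +1·90°
n=3: pose=(-4,-6,S); sL=18/85, sR=90/409; mL=-18/85, mR=11187/34765; mL+mR=45/409 → advance +1; mR−mL=18549/34765 → turn +1·90°
n=4: pose=(-4,-7,E); sL=1/4, sR=45/218; mL=-1/4, mR=77/218; mL+mR=45/436 → advance +1; mR−mL=263/436 → turn +1·90°
n=5: pose=(-3,-7,N); sL=18/61, sR=18/65; mL=-18/61, mR=1719/3965; mL+mR=9/65 → advance +1; mR−mL=2889/3965 → turn +1·90°
n=6: pose=(-3,-6,W); sL=9/37, sR=45/149; mL=-9/37, mR=4347/11026; mL+mR=45/298 → advance +1; mR−mL=7029/11026 → turn +1·90°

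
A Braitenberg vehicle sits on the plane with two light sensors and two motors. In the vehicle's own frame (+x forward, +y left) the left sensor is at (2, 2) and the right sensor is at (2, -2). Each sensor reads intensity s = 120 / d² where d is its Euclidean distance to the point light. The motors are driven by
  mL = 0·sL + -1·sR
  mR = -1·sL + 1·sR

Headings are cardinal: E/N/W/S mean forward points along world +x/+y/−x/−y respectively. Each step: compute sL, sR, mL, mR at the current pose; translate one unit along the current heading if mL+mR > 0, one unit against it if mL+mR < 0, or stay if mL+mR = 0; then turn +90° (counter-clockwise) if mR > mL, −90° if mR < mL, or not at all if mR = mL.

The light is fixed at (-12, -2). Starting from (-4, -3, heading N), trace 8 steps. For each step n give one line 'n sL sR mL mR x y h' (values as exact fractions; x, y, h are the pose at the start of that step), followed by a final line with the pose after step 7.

0 120/37 120/101 -120/101 -7680/3737 -4 -3 N
1 6/5 30/29 -30/29 -24/145 -4 -4 E
2 24/5 40/27 -40/27 -448/135 -5 -4 N
3 60/41 60/53 -60/53 -720/2173 -5 -5 E
4 120/17 24/13 -24/13 -1152/221 -6 -5 N
5 30/17 6/5 -6/5 -48/85 -6 -6 E
6 120/13 120/53 -120/53 -4800/689 -7 -6 N
7 60/29 60/49 -60/49 -1200/1421 -7 -7 E
final -8 -7 N

n=0: pose=(-4,-3,N); sL=120/37, sR=120/101; mL=-120/101, mR=-7680/3737; mL+mR=-120/37 → advance -1; mR−mL=-3240/3737 → turn -1·90°
n=1: pose=(-4,-4,E); sL=6/5, sR=30/29; mL=-30/29, mR=-24/145; mL+mR=-6/5 → advance -1; mR−mL=126/145 → turn +1·90°
n=2: pose=(-5,-4,N); sL=24/5, sR=40/27; mL=-40/27, mR=-448/135; mL+mR=-24/5 → advance -1; mR−mL=-248/135 → turn -1·90°
n=3: pose=(-5,-5,E); sL=60/41, sR=60/53; mL=-60/53, mR=-720/2173; mL+mR=-60/41 → advance -1; mR−mL=1740/2173 → turn +1·90°
n=4: pose=(-6,-5,N); sL=120/17, sR=24/13; mL=-24/13, mR=-1152/221; mL+mR=-120/17 → advance -1; mR−mL=-744/221 → turn -1·90°
n=5: pose=(-6,-6,E); sL=30/17, sR=6/5; mL=-6/5, mR=-48/85; mL+mR=-30/17 → advance -1; mR−mL=54/85 → turn +1·90°
n=6: pose=(-7,-6,N); sL=120/13, sR=120/53; mL=-120/53, mR=-4800/689; mL+mR=-120/13 → advance -1; mR−mL=-3240/689 → turn -1·90°
n=7: pose=(-7,-7,E); sL=60/29, sR=60/49; mL=-60/49, mR=-1200/1421; mL+mR=-60/29 → advance -1; mR−mL=540/1421 → turn +1·90°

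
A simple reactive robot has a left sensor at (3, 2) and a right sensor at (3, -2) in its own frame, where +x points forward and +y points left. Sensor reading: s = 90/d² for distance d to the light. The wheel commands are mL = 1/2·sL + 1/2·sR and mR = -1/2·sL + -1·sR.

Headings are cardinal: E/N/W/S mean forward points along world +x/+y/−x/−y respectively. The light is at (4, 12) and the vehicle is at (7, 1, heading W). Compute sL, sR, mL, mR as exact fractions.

90/169 10/9 1250/1521 -2095/1521

left sensor world pos  = (4, -1); dL² = 169
right sensor world pos = (4, 3); dR² = 81
sL = 90/169 = 90/169
sR = 90/81 = 10/9
mL = 1/2·sL + 1/2·sR = 1250/1521
mR = -1/2·sL + -1·sR = -2095/1521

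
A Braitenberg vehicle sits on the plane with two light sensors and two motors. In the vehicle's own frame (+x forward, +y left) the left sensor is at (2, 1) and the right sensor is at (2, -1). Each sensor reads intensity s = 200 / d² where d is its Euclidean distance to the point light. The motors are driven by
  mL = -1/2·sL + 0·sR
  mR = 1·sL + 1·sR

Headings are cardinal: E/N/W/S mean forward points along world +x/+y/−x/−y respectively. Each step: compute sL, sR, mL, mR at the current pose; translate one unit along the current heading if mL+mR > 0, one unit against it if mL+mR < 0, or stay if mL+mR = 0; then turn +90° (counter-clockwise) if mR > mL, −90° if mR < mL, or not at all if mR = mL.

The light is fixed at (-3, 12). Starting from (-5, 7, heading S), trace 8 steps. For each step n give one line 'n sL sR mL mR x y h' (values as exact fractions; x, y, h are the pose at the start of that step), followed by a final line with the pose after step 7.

n=0: pose=(-5,7,S); sL=4, sR=100/29; mL=-2, mR=216/29; mL+mR=158/29 → advance +1; mR−mL=274/29 → turn +1·90°
n=1: pose=(-5,6,E); sL=8, sR=200/49; mL=-4, mR=592/49; mL+mR=396/49 → advance +1; mR−mL=788/49 → turn +1·90°
n=2: pose=(-4,6,N); sL=10, sR=25/2; mL=-5, mR=45/2; mL+mR=35/2 → advance +1; mR−mL=55/2 → turn +1·90°
n=3: pose=(-4,7,W); sL=40/9, sR=8; mL=-20/9, mR=112/9; mL+mR=92/9 → advance +1; mR−mL=44/3 → turn +1·90°
n=4: pose=(-5,7,S); sL=4, sR=100/29; mL=-2, mR=216/29; mL+mR=158/29 → advance +1; mR−mL=274/29 → turn +1·90°
n=5: pose=(-5,6,E); sL=8, sR=200/49; mL=-4, mR=592/49; mL+mR=396/49 → advance +1; mR−mL=788/49 → turn +1·90°
n=6: pose=(-4,6,N); sL=10, sR=25/2; mL=-5, mR=45/2; mL+mR=35/2 → advance +1; mR−mL=55/2 → turn +1·90°
n=7: pose=(-4,7,W); sL=40/9, sR=8; mL=-20/9, mR=112/9; mL+mR=92/9 → advance +1; mR−mL=44/3 → turn +1·90°

0 4 100/29 -2 216/29 -5 7 S
1 8 200/49 -4 592/49 -5 6 E
2 10 25/2 -5 45/2 -4 6 N
3 40/9 8 -20/9 112/9 -4 7 W
4 4 100/29 -2 216/29 -5 7 S
5 8 200/49 -4 592/49 -5 6 E
6 10 25/2 -5 45/2 -4 6 N
7 40/9 8 -20/9 112/9 -4 7 W
final -5 7 S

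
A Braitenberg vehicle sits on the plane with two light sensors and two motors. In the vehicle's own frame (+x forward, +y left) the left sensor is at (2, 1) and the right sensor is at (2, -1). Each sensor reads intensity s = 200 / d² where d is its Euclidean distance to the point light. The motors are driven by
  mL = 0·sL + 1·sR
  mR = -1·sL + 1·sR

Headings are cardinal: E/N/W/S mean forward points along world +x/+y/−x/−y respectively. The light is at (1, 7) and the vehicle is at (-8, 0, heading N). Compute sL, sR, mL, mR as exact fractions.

left sensor world pos  = (-9, 2); dL² = 125
right sensor world pos = (-7, 2); dR² = 89
sL = 200/125 = 8/5
sR = 200/89 = 200/89
mL = 0·sL + 1·sR = 200/89
mR = -1·sL + 1·sR = 288/445

8/5 200/89 200/89 288/445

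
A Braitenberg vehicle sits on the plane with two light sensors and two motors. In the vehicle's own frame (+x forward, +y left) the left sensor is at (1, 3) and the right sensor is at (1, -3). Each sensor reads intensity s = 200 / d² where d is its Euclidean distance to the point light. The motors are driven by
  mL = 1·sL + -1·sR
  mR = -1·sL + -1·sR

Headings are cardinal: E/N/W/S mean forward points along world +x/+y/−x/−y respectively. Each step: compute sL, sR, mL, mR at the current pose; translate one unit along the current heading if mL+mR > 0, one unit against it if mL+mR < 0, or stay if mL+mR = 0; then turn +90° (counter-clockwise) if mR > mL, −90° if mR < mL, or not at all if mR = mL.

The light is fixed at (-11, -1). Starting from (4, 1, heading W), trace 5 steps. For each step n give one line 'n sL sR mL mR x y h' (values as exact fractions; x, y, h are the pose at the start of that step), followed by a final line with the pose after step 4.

0 200/197 200/221 4800/43537 -83600/43537 4 1 W
1 100/89 20/37 1920/3293 -5480/3293 5 1 N
2 40/61 200/293 -480/17873 -23920/17873 5 0 E
3 50/81 25/18 -125/162 -325/162 4 0 S
4 200/197 200/221 4800/43537 -83600/43537 4 1 W
final 5 1 N

n=0: pose=(4,1,W); sL=200/197, sR=200/221; mL=4800/43537, mR=-83600/43537; mL+mR=-400/221 → advance -1; mR−mL=-400/197 → turn -1·90°
n=1: pose=(5,1,N); sL=100/89, sR=20/37; mL=1920/3293, mR=-5480/3293; mL+mR=-40/37 → advance -1; mR−mL=-200/89 → turn -1·90°
n=2: pose=(5,0,E); sL=40/61, sR=200/293; mL=-480/17873, mR=-23920/17873; mL+mR=-400/293 → advance -1; mR−mL=-80/61 → turn -1·90°
n=3: pose=(4,0,S); sL=50/81, sR=25/18; mL=-125/162, mR=-325/162; mL+mR=-25/9 → advance -1; mR−mL=-100/81 → turn -1·90°
n=4: pose=(4,1,W); sL=200/197, sR=200/221; mL=4800/43537, mR=-83600/43537; mL+mR=-400/221 → advance -1; mR−mL=-400/197 → turn -1·90°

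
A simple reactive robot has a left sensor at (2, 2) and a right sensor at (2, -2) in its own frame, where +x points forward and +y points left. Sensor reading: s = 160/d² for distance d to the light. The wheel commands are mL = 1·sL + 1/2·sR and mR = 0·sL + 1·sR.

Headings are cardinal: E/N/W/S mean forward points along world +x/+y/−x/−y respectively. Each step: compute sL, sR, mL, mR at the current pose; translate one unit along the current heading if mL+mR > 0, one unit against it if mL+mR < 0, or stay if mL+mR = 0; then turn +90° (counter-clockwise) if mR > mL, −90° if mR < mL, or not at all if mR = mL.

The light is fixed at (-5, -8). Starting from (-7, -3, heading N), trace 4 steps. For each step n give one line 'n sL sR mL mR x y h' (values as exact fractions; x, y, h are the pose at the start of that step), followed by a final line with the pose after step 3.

n=0: pose=(-7,-3,N); sL=32/13, sR=160/49; mL=2608/637, mR=160/49; mL+mR=4688/637 → advance +1; mR−mL=-528/637 → turn -1·90°
n=1: pose=(-7,-2,E); sL=5/2, sR=10; mL=15/2, mR=10; mL+mR=35/2 → advance +1; mR−mL=5/2 → turn +1·90°
n=2: pose=(-6,-2,N); sL=160/73, sR=32/13; mL=3248/949, mR=32/13; mL+mR=5584/949 → advance +1; mR−mL=-912/949 → turn -1·90°
n=3: pose=(-6,-1,E); sL=80/41, sR=80/13; mL=2680/533, mR=80/13; mL+mR=5960/533 → advance +1; mR−mL=600/533 → turn +1·90°

0 32/13 160/49 2608/637 160/49 -7 -3 N
1 5/2 10 15/2 10 -7 -2 E
2 160/73 32/13 3248/949 32/13 -6 -2 N
3 80/41 80/13 2680/533 80/13 -6 -1 E
final -5 -1 N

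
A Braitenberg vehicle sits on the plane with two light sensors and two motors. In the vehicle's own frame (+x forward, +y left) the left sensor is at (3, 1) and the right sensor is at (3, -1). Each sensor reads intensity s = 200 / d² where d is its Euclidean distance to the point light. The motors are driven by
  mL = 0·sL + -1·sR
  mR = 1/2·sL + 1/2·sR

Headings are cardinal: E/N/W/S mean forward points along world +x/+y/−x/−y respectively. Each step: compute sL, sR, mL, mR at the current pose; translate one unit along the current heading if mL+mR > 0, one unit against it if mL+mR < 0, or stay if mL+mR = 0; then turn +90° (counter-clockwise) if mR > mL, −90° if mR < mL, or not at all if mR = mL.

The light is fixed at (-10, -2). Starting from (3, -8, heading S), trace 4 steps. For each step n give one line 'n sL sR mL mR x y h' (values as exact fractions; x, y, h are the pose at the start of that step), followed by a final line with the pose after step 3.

n=0: pose=(3,-8,S); sL=200/277, sR=8/9; mL=-8/9, mR=2008/2493; mL+mR=-208/2493 → advance -1; mR−mL=1408/831 → turn +1·90°
n=1: pose=(3,-7,E); sL=25/34, sR=50/73; mL=-50/73, mR=3525/4964; mL+mR=125/4964 → advance +1; mR−mL=6925/4964 → turn +1·90°
n=2: pose=(4,-7,N); sL=200/173, sR=200/229; mL=-200/229, mR=40200/39617; mL+mR=5600/39617 → advance +1; mR−mL=74800/39617 → turn +1·90°
n=3: pose=(4,-6,W); sL=100/73, sR=20/13; mL=-20/13, mR=1380/949; mL+mR=-80/949 → advance -1; mR−mL=2840/949 → turn +1·90°

0 200/277 8/9 -8/9 2008/2493 3 -8 S
1 25/34 50/73 -50/73 3525/4964 3 -7 E
2 200/173 200/229 -200/229 40200/39617 4 -7 N
3 100/73 20/13 -20/13 1380/949 4 -6 W
final 5 -6 S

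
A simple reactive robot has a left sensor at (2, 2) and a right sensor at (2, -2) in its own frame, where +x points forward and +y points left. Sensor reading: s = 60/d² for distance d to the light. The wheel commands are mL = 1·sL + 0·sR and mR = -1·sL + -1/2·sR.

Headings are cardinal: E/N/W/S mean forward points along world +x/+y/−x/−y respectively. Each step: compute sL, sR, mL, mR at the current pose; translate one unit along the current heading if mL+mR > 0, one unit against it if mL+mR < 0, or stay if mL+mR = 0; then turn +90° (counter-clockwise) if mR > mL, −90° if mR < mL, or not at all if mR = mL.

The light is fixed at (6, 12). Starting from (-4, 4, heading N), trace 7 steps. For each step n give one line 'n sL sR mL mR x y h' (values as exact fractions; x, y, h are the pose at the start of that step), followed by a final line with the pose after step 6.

0 1/3 3/5 1/3 -19/30 -4 4 N
1 60/113 12/37 60/113 -2898/4181 -4 3 E
2 30/101 6/29 30/101 -1173/2929 -5 3 S
3 60/269 12/41 60/269 -4074/11029 -5 4 W
4 1/3 3/5 1/3 -19/30 -4 4 N
5 60/113 12/37 60/113 -2898/4181 -4 3 E
6 30/101 6/29 30/101 -1173/2929 -5 3 S
final -5 4 W

n=0: pose=(-4,4,N); sL=1/3, sR=3/5; mL=1/3, mR=-19/30; mL+mR=-3/10 → advance -1; mR−mL=-29/30 → turn -1·90°
n=1: pose=(-4,3,E); sL=60/113, sR=12/37; mL=60/113, mR=-2898/4181; mL+mR=-6/37 → advance -1; mR−mL=-5118/4181 → turn -1·90°
n=2: pose=(-5,3,S); sL=30/101, sR=6/29; mL=30/101, mR=-1173/2929; mL+mR=-3/29 → advance -1; mR−mL=-2043/2929 → turn -1·90°
n=3: pose=(-5,4,W); sL=60/269, sR=12/41; mL=60/269, mR=-4074/11029; mL+mR=-6/41 → advance -1; mR−mL=-6534/11029 → turn -1·90°
n=4: pose=(-4,4,N); sL=1/3, sR=3/5; mL=1/3, mR=-19/30; mL+mR=-3/10 → advance -1; mR−mL=-29/30 → turn -1·90°
n=5: pose=(-4,3,E); sL=60/113, sR=12/37; mL=60/113, mR=-2898/4181; mL+mR=-6/37 → advance -1; mR−mL=-5118/4181 → turn -1·90°
n=6: pose=(-5,3,S); sL=30/101, sR=6/29; mL=30/101, mR=-1173/2929; mL+mR=-3/29 → advance -1; mR−mL=-2043/2929 → turn -1·90°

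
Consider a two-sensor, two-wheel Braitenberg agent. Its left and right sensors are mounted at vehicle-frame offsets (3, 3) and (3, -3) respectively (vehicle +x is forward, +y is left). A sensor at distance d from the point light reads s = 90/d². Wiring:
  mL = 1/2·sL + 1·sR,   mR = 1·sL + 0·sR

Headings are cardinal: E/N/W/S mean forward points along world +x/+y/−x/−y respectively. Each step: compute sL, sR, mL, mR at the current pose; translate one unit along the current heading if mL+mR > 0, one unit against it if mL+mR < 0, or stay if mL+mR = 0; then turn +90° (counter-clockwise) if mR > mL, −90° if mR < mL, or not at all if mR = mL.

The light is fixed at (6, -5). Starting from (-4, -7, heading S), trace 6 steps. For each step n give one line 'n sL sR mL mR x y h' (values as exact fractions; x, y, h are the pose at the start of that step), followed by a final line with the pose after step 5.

0 45/37 45/97 7695/7178 45/37 -4 -7 S
1 90/49 18/17 1647/833 90/49 -4 -8 E
2 5/4 1/2 9/8 5/4 -3 -8 S
3 90/37 18/17 1431/629 90/37 -3 -9 E
4 45/61 45/13 6075/1586 45/61 -2 -9 N
5 18/5 90/61 999/305 18/5 -2 -8 E
final -1 -8 N

n=0: pose=(-4,-7,S); sL=45/37, sR=45/97; mL=7695/7178, mR=45/37; mL+mR=16425/7178 → advance +1; mR−mL=1035/7178 → turn +1·90°
n=1: pose=(-4,-8,E); sL=90/49, sR=18/17; mL=1647/833, mR=90/49; mL+mR=3177/833 → advance +1; mR−mL=-117/833 → turn -1·90°
n=2: pose=(-3,-8,S); sL=5/4, sR=1/2; mL=9/8, mR=5/4; mL+mR=19/8 → advance +1; mR−mL=1/8 → turn +1·90°
n=3: pose=(-3,-9,E); sL=90/37, sR=18/17; mL=1431/629, mR=90/37; mL+mR=2961/629 → advance +1; mR−mL=99/629 → turn +1·90°
n=4: pose=(-2,-9,N); sL=45/61, sR=45/13; mL=6075/1586, mR=45/61; mL+mR=7245/1586 → advance +1; mR−mL=-4905/1586 → turn -1·90°
n=5: pose=(-2,-8,E); sL=18/5, sR=90/61; mL=999/305, mR=18/5; mL+mR=2097/305 → advance +1; mR−mL=99/305 → turn +1·90°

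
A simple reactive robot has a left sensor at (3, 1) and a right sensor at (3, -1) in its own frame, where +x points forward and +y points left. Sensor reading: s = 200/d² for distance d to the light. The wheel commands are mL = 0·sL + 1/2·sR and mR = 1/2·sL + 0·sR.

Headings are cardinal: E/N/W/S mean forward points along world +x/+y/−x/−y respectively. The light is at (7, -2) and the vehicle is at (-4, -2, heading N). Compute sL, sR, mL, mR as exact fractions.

200/153 200/109 100/109 100/153

left sensor world pos  = (-5, 1); dL² = 153
right sensor world pos = (-3, 1); dR² = 109
sL = 200/153 = 200/153
sR = 200/109 = 200/109
mL = 0·sL + 1/2·sR = 100/109
mR = 1/2·sL + 0·sR = 100/153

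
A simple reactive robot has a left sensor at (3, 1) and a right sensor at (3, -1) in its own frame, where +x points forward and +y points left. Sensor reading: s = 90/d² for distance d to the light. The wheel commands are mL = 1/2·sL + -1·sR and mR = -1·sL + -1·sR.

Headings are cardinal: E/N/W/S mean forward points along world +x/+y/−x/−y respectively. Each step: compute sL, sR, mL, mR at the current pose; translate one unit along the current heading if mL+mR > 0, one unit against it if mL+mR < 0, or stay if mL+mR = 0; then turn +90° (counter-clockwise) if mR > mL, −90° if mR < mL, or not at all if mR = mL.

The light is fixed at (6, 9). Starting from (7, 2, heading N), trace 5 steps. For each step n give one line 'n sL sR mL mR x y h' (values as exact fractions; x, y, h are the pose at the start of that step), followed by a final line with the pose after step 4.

n=0: pose=(7,2,N); sL=45/8, sR=9/2; mL=-27/16, mR=-81/8; mL+mR=-189/16 → advance -1; mR−mL=-135/16 → turn -1·90°
n=1: pose=(7,1,E); sL=18/13, sR=90/97; mL=-297/1261, mR=-2916/1261; mL+mR=-3213/1261 → advance -1; mR−mL=-27/13 → turn -1·90°
n=2: pose=(6,1,S); sL=45/61, sR=45/61; mL=-45/122, mR=-90/61; mL+mR=-225/122 → advance -1; mR−mL=-135/122 → turn -1·90°
n=3: pose=(6,2,W); sL=90/73, sR=2; mL=-101/73, mR=-236/73; mL+mR=-337/73 → advance -1; mR−mL=-135/73 → turn -1·90°
n=4: pose=(7,2,N); sL=45/8, sR=9/2; mL=-27/16, mR=-81/8; mL+mR=-189/16 → advance -1; mR−mL=-135/16 → turn -1·90°

0 45/8 9/2 -27/16 -81/8 7 2 N
1 18/13 90/97 -297/1261 -2916/1261 7 1 E
2 45/61 45/61 -45/122 -90/61 6 1 S
3 90/73 2 -101/73 -236/73 6 2 W
4 45/8 9/2 -27/16 -81/8 7 2 N
final 7 1 E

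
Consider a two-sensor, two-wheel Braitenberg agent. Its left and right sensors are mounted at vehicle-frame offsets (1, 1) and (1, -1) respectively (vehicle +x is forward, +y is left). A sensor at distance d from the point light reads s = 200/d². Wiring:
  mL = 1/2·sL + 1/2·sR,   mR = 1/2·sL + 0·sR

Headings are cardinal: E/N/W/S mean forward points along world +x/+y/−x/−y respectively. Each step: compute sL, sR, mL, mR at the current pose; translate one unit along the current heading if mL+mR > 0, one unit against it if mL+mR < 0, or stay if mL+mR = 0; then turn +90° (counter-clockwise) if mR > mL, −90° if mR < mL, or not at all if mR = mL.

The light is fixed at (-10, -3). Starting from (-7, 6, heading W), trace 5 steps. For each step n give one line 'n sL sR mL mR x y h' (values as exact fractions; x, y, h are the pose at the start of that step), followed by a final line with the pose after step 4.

0 50/17 25/13 1075/442 25/17 -7 6 W
1 200/101 200/109 21000/11009 100/101 -8 6 N
2 20/13 20/9 220/117 10/13 -8 7 E
3 200/97 40/17 3640/1649 100/97 -7 7 S
4 50/17 25/13 1075/442 25/17 -7 6 W
final -8 6 N

n=0: pose=(-7,6,W); sL=50/17, sR=25/13; mL=1075/442, mR=25/17; mL+mR=1725/442 → advance +1; mR−mL=-25/26 → turn -1·90°
n=1: pose=(-8,6,N); sL=200/101, sR=200/109; mL=21000/11009, mR=100/101; mL+mR=31900/11009 → advance +1; mR−mL=-100/109 → turn -1·90°
n=2: pose=(-8,7,E); sL=20/13, sR=20/9; mL=220/117, mR=10/13; mL+mR=310/117 → advance +1; mR−mL=-10/9 → turn -1·90°
n=3: pose=(-7,7,S); sL=200/97, sR=40/17; mL=3640/1649, mR=100/97; mL+mR=5340/1649 → advance +1; mR−mL=-20/17 → turn -1·90°
n=4: pose=(-7,6,W); sL=50/17, sR=25/13; mL=1075/442, mR=25/17; mL+mR=1725/442 → advance +1; mR−mL=-25/26 → turn -1·90°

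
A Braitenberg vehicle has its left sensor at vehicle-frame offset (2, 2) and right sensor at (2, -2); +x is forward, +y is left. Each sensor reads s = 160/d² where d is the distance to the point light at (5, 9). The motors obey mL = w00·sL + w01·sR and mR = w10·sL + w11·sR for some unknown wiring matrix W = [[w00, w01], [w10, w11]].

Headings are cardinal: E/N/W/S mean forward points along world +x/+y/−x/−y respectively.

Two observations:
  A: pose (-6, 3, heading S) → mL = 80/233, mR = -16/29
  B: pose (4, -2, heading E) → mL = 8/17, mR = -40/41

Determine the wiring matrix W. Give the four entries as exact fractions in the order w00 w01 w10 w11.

obs A: pose=(-6,3,S) → sL=32/29, sR=160/233, mL=80/233, mR=-16/29
obs B: pose=(4,-2,E) → sL=80/41, sR=16/17, mL=8/17, mR=-40/41
sensor matrix S = [[32/29, 160/233], [80/41, 16/17]]; det S = -1419264/4709629
solve [mL_A; mL_B] = S·[w00; w01] and [mR_A; mR_B] = S·[w10; w11]:
  w00 = 0, w01 = 1/2, w10 = -1/2, w11 = 0

0 1/2 -1/2 0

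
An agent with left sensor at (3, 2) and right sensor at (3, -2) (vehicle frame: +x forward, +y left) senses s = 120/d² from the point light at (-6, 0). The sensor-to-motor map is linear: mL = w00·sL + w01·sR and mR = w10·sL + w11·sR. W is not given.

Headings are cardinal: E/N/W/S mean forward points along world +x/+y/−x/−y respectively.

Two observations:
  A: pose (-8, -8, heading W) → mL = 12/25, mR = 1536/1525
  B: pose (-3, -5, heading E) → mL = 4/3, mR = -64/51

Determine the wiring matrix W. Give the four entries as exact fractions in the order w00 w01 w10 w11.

obs A: pose=(-8,-8,W) → sL=24/25, sR=120/61, mL=12/25, mR=1536/1525
obs B: pose=(-3,-5,E) → sL=8/3, sR=24/17, mL=4/3, mR=-64/51
sensor matrix S = [[24/25, 120/61], [8/3, 24/17]]; det S = -100864/25925
solve [mL_A; mL_B] = S·[w00; w01] and [mR_A; mR_B] = S·[w10; w11]:
  w00 = 1/2, w01 = 0, w10 = -1, w11 = 1

1/2 0 -1 1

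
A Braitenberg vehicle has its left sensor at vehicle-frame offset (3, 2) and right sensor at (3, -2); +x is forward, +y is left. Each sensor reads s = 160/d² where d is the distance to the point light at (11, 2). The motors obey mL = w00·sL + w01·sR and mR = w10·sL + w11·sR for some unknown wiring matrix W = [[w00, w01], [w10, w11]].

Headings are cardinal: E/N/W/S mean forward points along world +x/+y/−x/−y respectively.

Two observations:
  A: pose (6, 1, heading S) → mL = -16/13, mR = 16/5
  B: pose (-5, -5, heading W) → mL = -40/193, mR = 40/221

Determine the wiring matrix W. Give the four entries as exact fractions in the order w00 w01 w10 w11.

0 -1/2 1/2 0

obs A: pose=(6,1,S) → sL=32/5, sR=32/13, mL=-16/13, mR=16/5
obs B: pose=(-5,-5,W) → sL=80/221, sR=80/193, mL=-40/193, mR=40/221
sensor matrix S = [[32/5, 32/13], [80/221, 80/193]]; det S = 976896/554489
solve [mL_A; mL_B] = S·[w00; w01] and [mR_A; mR_B] = S·[w10; w11]:
  w00 = 0, w01 = -1/2, w10 = 1/2, w11 = 0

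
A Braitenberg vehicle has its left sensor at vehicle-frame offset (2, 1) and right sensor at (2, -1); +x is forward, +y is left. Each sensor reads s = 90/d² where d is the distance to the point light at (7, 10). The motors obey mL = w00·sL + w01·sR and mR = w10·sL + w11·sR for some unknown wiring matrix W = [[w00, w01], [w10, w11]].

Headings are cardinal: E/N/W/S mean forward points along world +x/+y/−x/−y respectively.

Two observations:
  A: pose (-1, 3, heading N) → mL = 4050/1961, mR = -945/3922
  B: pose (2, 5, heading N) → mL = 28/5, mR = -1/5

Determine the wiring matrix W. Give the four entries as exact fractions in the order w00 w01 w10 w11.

obs A: pose=(-1,3,N) → sL=45/53, sR=45/37, mL=4050/1961, mR=-945/3922
obs B: pose=(2,5,N) → sL=2, sR=18/5, mL=28/5, mR=-1/5
sensor matrix S = [[45/53, 45/37], [2, 18/5]]; det S = 1224/1961
solve [mL_A; mL_B] = S·[w00; w01] and [mR_A; mR_B] = S·[w10; w11]:
  w00 = 1, w01 = 1, w10 = -1, w11 = 1/2

1 1 -1 1/2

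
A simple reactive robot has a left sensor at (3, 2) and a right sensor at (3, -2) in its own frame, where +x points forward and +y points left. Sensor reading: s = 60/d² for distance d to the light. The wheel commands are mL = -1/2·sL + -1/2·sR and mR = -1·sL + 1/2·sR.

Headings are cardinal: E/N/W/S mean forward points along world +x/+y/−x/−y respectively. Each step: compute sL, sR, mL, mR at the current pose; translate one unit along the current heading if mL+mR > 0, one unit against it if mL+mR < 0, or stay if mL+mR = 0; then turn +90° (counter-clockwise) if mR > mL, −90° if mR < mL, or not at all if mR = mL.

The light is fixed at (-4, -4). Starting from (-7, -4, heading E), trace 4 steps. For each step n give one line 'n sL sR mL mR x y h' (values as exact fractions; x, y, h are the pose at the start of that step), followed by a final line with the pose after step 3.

n=0: pose=(-7,-4,E); sL=15, sR=15; mL=-15, mR=-15/2; mL+mR=-45/2 → advance -1; mR−mL=15/2 → turn +1·90°
n=1: pose=(-8,-4,N); sL=4/3, sR=60/13; mL=-116/39, mR=38/39; mL+mR=-2 → advance -1; mR−mL=154/39 → turn +1·90°
n=2: pose=(-8,-5,W); sL=30/29, sR=6/5; mL=-162/145, mR=-63/145; mL+mR=-45/29 → advance -1; mR−mL=99/145 → turn +1·90°
n=3: pose=(-7,-5,S); sL=60/17, sR=60/41; mL=-1740/697, mR=-1950/697; mL+mR=-90/17 → advance -1; mR−mL=-210/697 → turn -1·90°

0 15 15 -15 -15/2 -7 -4 E
1 4/3 60/13 -116/39 38/39 -8 -4 N
2 30/29 6/5 -162/145 -63/145 -8 -5 W
3 60/17 60/41 -1740/697 -1950/697 -7 -5 S
final -7 -4 W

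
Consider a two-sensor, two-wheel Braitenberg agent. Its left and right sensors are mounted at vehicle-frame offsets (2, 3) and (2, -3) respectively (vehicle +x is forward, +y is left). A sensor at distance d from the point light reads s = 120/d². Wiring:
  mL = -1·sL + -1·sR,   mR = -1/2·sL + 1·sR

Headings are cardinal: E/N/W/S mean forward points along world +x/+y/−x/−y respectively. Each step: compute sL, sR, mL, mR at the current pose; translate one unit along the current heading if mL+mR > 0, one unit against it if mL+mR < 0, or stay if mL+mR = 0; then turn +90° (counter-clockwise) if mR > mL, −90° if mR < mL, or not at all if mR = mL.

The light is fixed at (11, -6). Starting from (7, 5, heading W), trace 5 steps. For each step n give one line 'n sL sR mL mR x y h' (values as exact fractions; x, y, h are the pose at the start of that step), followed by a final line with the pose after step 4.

0 6/5 15/29 -249/145 -12/145 7 5 W
1 40/27 40/39 -880/351 100/351 8 5 S
2 60/113 60/41 -9240/4633 5550/4633 8 6 E
3 24/49 120/197 -10608/9653 3516/9653 7 6 N
4 6/5 15/29 -249/145 -12/145 7 5 W
final 8 5 S

n=0: pose=(7,5,W); sL=6/5, sR=15/29; mL=-249/145, mR=-12/145; mL+mR=-9/5 → advance -1; mR−mL=237/145 → turn +1·90°
n=1: pose=(8,5,S); sL=40/27, sR=40/39; mL=-880/351, mR=100/351; mL+mR=-20/9 → advance -1; mR−mL=980/351 → turn +1·90°
n=2: pose=(8,6,E); sL=60/113, sR=60/41; mL=-9240/4633, mR=5550/4633; mL+mR=-90/113 → advance -1; mR−mL=14790/4633 → turn +1·90°
n=3: pose=(7,6,N); sL=24/49, sR=120/197; mL=-10608/9653, mR=3516/9653; mL+mR=-36/49 → advance -1; mR−mL=14124/9653 → turn +1·90°
n=4: pose=(7,5,W); sL=6/5, sR=15/29; mL=-249/145, mR=-12/145; mL+mR=-9/5 → advance -1; mR−mL=237/145 → turn +1·90°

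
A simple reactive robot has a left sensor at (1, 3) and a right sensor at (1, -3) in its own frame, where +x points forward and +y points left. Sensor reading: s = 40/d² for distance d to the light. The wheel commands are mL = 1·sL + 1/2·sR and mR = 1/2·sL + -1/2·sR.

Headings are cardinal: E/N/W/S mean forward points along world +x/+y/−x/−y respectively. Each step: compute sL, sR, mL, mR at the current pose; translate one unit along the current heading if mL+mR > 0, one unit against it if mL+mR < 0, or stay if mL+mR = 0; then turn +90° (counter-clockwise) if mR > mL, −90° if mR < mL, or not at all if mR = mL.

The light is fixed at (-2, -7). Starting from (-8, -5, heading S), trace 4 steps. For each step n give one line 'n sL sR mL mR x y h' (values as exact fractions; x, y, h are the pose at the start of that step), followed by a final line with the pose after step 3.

n=0: pose=(-8,-5,S); sL=4, sR=20/41; mL=174/41, mR=72/41; mL+mR=6 → advance +1; mR−mL=-102/41 → turn -1·90°
n=1: pose=(-8,-6,W); sL=40/53, sR=8/13; mL=732/689, mR=48/689; mL+mR=60/53 → advance +1; mR−mL=-684/689 → turn -1·90°
n=2: pose=(-9,-6,N); sL=5/13, sR=2; mL=18/13, mR=-21/26; mL+mR=15/26 → advance +1; mR−mL=-57/26 → turn -1·90°
n=3: pose=(-9,-5,E); sL=40/61, sR=40/37; mL=2700/2257, mR=-480/2257; mL+mR=60/61 → advance +1; mR−mL=-3180/2257 → turn -1·90°

0 4 20/41 174/41 72/41 -8 -5 S
1 40/53 8/13 732/689 48/689 -8 -6 W
2 5/13 2 18/13 -21/26 -9 -6 N
3 40/61 40/37 2700/2257 -480/2257 -9 -5 E
final -8 -5 S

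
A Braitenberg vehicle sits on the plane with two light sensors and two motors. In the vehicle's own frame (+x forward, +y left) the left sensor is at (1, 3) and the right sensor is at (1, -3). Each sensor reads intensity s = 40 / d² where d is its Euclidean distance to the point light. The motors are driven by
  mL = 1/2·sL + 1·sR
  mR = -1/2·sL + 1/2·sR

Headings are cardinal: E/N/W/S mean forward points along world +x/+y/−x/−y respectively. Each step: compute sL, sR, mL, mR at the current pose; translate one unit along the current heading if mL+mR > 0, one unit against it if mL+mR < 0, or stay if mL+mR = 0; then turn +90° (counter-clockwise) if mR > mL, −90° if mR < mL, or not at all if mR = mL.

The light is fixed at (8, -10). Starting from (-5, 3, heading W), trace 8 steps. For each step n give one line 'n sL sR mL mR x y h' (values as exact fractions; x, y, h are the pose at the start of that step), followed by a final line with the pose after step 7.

0 5/37 10/113 1305/8362 -195/8362 -5 3 W
1 8/97 40/317 5148/30749 672/30749 -6 3 N
2 20/229 4/29 1206/6641 168/6641 -6 4 E
3 40/269 8/85 3852/22865 -624/22865 -5 4 S
4 5/37 10/113 1305/8362 -195/8362 -5 3 W
5 8/97 40/317 5148/30749 672/30749 -6 3 N
6 20/229 4/29 1206/6641 168/6641 -6 4 E
7 40/269 8/85 3852/22865 -624/22865 -5 4 S
final -5 3 W

n=0: pose=(-5,3,W); sL=5/37, sR=10/113; mL=1305/8362, mR=-195/8362; mL+mR=15/113 → advance +1; mR−mL=-750/4181 → turn -1·90°
n=1: pose=(-6,3,N); sL=8/97, sR=40/317; mL=5148/30749, mR=672/30749; mL+mR=60/317 → advance +1; mR−mL=-4476/30749 → turn -1·90°
n=2: pose=(-6,4,E); sL=20/229, sR=4/29; mL=1206/6641, mR=168/6641; mL+mR=6/29 → advance +1; mR−mL=-1038/6641 → turn -1·90°
n=3: pose=(-5,4,S); sL=40/269, sR=8/85; mL=3852/22865, mR=-624/22865; mL+mR=12/85 → advance +1; mR−mL=-4476/22865 → turn -1·90°
n=4: pose=(-5,3,W); sL=5/37, sR=10/113; mL=1305/8362, mR=-195/8362; mL+mR=15/113 → advance +1; mR−mL=-750/4181 → turn -1·90°
n=5: pose=(-6,3,N); sL=8/97, sR=40/317; mL=5148/30749, mR=672/30749; mL+mR=60/317 → advance +1; mR−mL=-4476/30749 → turn -1·90°
n=6: pose=(-6,4,E); sL=20/229, sR=4/29; mL=1206/6641, mR=168/6641; mL+mR=6/29 → advance +1; mR−mL=-1038/6641 → turn -1·90°
n=7: pose=(-5,4,S); sL=40/269, sR=8/85; mL=3852/22865, mR=-624/22865; mL+mR=12/85 → advance +1; mR−mL=-4476/22865 → turn -1·90°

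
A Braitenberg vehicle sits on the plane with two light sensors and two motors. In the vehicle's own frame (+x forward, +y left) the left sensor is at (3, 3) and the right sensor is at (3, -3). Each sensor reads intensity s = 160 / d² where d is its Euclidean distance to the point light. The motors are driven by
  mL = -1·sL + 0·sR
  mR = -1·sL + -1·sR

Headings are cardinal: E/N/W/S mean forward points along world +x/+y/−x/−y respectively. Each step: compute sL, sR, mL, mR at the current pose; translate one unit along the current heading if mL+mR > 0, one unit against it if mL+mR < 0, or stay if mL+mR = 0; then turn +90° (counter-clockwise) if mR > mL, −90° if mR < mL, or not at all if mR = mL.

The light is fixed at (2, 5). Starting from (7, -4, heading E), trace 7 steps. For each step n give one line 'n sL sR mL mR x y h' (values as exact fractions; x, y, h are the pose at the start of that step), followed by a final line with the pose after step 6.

n=0: pose=(7,-4,E); sL=8/5, sR=10/13; mL=-8/5, mR=-154/65; mL+mR=-258/65 → advance -1; mR−mL=-10/13 → turn -1·90°
n=1: pose=(6,-4,S); sL=160/193, sR=32/29; mL=-160/193, mR=-10816/5597; mL+mR=-15456/5597 → advance -1; mR−mL=-32/29 → turn -1·90°
n=2: pose=(6,-3,W); sL=80/61, sR=80/13; mL=-80/61, mR=-5920/793; mL+mR=-6960/793 → advance -1; mR−mL=-80/13 → turn -1·90°
n=3: pose=(7,-3,N); sL=160/29, sR=160/89; mL=-160/29, mR=-18880/2581; mL+mR=-33120/2581 → advance -1; mR−mL=-160/89 → turn -1·90°
n=4: pose=(7,-4,E); sL=8/5, sR=10/13; mL=-8/5, mR=-154/65; mL+mR=-258/65 → advance -1; mR−mL=-10/13 → turn -1·90°
n=5: pose=(6,-4,S); sL=160/193, sR=32/29; mL=-160/193, mR=-10816/5597; mL+mR=-15456/5597 → advance -1; mR−mL=-32/29 → turn -1·90°
n=6: pose=(6,-3,W); sL=80/61, sR=80/13; mL=-80/61, mR=-5920/793; mL+mR=-6960/793 → advance -1; mR−mL=-80/13 → turn -1·90°

0 8/5 10/13 -8/5 -154/65 7 -4 E
1 160/193 32/29 -160/193 -10816/5597 6 -4 S
2 80/61 80/13 -80/61 -5920/793 6 -3 W
3 160/29 160/89 -160/29 -18880/2581 7 -3 N
4 8/5 10/13 -8/5 -154/65 7 -4 E
5 160/193 32/29 -160/193 -10816/5597 6 -4 S
6 80/61 80/13 -80/61 -5920/793 6 -3 W
final 7 -3 N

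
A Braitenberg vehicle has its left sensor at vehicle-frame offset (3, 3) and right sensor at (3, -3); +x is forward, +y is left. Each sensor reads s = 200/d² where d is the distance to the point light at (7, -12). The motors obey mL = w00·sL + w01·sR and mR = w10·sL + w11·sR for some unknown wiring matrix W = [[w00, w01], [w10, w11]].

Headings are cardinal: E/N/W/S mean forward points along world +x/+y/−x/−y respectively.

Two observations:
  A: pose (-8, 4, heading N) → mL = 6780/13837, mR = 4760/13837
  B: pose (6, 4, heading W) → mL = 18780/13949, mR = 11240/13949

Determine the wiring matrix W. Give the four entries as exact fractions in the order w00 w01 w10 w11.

obs A: pose=(-8,4,N) → sL=40/137, sR=40/101, mL=6780/13837, mR=4760/13837
obs B: pose=(6,4,W) → sL=40/37, sR=200/377, mL=18780/13949, mR=11240/13949
sensor matrix S = [[40/137, 40/101], [40/37, 200/377]]; det S = -52742400/193012313
solve [mL_A; mL_B] = S·[w00; w01] and [mR_A; mR_B] = S·[w10; w11]:
  w00 = 1, w01 = 1/2, w10 = 1/2, w11 = 1/2

1 1/2 1/2 1/2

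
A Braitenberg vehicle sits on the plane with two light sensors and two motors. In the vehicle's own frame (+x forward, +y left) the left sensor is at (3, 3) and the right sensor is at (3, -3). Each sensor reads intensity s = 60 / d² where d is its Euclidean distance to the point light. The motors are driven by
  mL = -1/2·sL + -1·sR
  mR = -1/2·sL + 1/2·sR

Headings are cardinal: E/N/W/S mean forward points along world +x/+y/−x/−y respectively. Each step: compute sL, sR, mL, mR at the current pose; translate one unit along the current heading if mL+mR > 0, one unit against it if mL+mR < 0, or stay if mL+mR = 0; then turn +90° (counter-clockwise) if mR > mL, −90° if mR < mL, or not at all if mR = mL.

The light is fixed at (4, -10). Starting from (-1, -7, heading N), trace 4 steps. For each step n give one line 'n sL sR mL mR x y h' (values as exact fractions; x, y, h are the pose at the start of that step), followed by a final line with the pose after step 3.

0 3/5 3/2 -9/5 9/20 -1 -7 N
1 12/13 60/89 -1314/1157 -144/1157 -1 -8 W
2 30 6/5 -81/5 -72/5 0 -8 S
3 60/37 60 -2250/37 1080/37 0 -7 E
final -1 -7 N

n=0: pose=(-1,-7,N); sL=3/5, sR=3/2; mL=-9/5, mR=9/20; mL+mR=-27/20 → advance -1; mR−mL=9/4 → turn +1·90°
n=1: pose=(-1,-8,W); sL=12/13, sR=60/89; mL=-1314/1157, mR=-144/1157; mL+mR=-1458/1157 → advance -1; mR−mL=90/89 → turn +1·90°
n=2: pose=(0,-8,S); sL=30, sR=6/5; mL=-81/5, mR=-72/5; mL+mR=-153/5 → advance -1; mR−mL=9/5 → turn +1·90°
n=3: pose=(0,-7,E); sL=60/37, sR=60; mL=-2250/37, mR=1080/37; mL+mR=-1170/37 → advance -1; mR−mL=90 → turn +1·90°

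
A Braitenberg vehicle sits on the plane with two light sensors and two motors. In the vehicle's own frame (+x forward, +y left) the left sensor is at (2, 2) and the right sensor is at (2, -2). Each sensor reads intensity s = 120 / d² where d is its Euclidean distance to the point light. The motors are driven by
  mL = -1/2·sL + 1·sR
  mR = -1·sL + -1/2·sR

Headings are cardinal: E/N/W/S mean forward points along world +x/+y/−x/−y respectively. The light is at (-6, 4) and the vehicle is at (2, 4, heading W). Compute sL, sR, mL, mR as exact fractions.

left sensor world pos  = (0, 2); dL² = 40
right sensor world pos = (0, 6); dR² = 40
sL = 120/40 = 3
sR = 120/40 = 3
mL = -1/2·sL + 1·sR = 3/2
mR = -1·sL + -1/2·sR = -9/2

3 3 3/2 -9/2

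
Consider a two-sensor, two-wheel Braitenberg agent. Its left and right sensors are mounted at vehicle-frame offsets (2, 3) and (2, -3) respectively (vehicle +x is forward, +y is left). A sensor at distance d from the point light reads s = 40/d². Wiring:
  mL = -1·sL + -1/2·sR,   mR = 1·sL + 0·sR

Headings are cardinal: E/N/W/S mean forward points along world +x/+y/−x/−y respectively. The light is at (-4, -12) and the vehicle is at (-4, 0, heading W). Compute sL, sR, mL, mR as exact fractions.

left sensor world pos  = (-6, -3); dL² = 85
right sensor world pos = (-6, 3); dR² = 229
sL = 40/85 = 8/17
sR = 40/229 = 40/229
mL = -1·sL + -1/2·sR = -2172/3893
mR = 1·sL + 0·sR = 8/17

8/17 40/229 -2172/3893 8/17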